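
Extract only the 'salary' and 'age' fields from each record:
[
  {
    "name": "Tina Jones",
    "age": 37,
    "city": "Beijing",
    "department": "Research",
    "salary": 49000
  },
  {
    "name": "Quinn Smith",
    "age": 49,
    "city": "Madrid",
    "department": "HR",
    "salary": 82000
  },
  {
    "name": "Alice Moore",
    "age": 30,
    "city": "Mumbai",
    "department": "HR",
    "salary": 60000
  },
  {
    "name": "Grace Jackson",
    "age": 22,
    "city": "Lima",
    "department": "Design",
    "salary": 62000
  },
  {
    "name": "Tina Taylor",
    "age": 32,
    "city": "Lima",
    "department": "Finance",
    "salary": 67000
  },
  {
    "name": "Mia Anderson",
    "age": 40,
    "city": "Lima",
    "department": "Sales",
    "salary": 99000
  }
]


Original: 6 records with fields: name, age, city, department, salary
Keep: ['salary', 'age']
Drop: ['name', 'city', 'department']
Result: 6 records, 2 fields each

[
  {
    "salary": 49000,
    "age": 37
  },
  {
    "salary": 82000,
    "age": 49
  },
  {
    "salary": 60000,
    "age": 30
  },
  {
    "salary": 62000,
    "age": 22
  },
  {
    "salary": 67000,
    "age": 32
  },
  {
    "salary": 99000,
    "age": 40
  }
]


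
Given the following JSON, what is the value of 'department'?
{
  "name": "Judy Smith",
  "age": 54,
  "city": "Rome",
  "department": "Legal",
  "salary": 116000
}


Looking up field 'department'
Value: Legal

Legal


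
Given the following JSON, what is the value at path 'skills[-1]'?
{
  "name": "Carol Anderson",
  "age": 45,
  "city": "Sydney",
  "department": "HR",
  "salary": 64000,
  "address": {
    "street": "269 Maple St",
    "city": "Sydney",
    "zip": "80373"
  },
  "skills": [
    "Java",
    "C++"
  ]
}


Query: skills[-1]
Path: skills -> last element
Value: C++

C++


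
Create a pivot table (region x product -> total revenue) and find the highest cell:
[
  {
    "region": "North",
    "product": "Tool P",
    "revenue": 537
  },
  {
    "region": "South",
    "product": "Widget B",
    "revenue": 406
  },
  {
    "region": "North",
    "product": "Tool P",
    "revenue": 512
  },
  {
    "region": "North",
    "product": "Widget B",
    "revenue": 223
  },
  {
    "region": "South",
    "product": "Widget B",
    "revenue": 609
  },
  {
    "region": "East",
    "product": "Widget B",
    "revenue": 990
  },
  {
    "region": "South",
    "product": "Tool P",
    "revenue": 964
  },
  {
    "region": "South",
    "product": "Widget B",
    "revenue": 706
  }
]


Pivot: region (rows) x product (columns) -> total revenue

     Tool P        Widget B    
East             0           990  
North         1049           223  
South          964          1721  

Highest: South / Widget B = $1721

South / Widget B = $1721


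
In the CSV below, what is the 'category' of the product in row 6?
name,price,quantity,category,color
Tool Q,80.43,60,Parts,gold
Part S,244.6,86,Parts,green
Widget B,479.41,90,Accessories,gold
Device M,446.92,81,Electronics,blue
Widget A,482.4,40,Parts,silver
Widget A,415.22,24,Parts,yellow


Query: Row 6 ('Widget A'), column 'category'
Value: Parts

Parts


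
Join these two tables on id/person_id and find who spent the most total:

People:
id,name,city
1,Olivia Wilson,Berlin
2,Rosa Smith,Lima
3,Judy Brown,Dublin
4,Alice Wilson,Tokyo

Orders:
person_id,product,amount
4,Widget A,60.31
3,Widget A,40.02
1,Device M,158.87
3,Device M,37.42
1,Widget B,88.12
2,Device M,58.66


Join on: people.id = orders.person_id

Joined rows:
  Alice Wilson (Tokyo) bought Widget A for $60.31
  Judy Brown (Dublin) bought Widget A for $40.02
  Olivia Wilson (Berlin) bought Device M for $158.87
  Judy Brown (Dublin) bought Device M for $37.42
  Olivia Wilson (Berlin) bought Widget B for $88.12
  Rosa Smith (Lima) bought Device M for $58.66

Total per person:
  Olivia Wilson: $246.99
  Judy Brown: $77.44
  Alice Wilson: $60.31
  Rosa Smith: $58.66

Top spender: Olivia Wilson ($246.99)

Olivia Wilson ($246.99)


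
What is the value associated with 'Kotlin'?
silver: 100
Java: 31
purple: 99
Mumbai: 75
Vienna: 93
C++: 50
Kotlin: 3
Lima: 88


Looking up key 'Kotlin'
Value: 3

3


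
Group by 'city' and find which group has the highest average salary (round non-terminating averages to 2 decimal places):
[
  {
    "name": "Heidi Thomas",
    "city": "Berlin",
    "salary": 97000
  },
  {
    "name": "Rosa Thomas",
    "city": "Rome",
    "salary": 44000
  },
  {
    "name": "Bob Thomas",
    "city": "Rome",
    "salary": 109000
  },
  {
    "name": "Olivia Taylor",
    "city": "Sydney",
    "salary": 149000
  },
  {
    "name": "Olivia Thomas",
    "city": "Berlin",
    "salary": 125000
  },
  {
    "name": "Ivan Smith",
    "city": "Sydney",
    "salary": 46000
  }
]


Group by: city

Groups:
  Berlin: 2 people, avg salary = 222000/2 = $111000
  Rome: 2 people, avg salary = 153000/2 = $76500
  Sydney: 2 people, avg salary = 195000/2 = $97500

Highest average salary: Berlin ($111000)

Berlin ($111000)


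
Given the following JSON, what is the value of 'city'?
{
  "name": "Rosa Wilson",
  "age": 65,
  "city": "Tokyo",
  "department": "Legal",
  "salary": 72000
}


Looking up field 'city'
Value: Tokyo

Tokyo


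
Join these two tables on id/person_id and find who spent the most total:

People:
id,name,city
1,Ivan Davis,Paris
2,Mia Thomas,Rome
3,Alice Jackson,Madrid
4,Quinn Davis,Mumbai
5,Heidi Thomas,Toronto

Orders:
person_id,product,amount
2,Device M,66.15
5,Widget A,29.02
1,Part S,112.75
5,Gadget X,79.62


Join on: people.id = orders.person_id

Joined rows:
  Mia Thomas (Rome) bought Device M for $66.15
  Heidi Thomas (Toronto) bought Widget A for $29.02
  Ivan Davis (Paris) bought Part S for $112.75
  Heidi Thomas (Toronto) bought Gadget X for $79.62

Total per person:
  Ivan Davis: $112.75
  Heidi Thomas: $108.64
  Mia Thomas: $66.15

Top spender: Ivan Davis ($112.75)

Ivan Davis ($112.75)


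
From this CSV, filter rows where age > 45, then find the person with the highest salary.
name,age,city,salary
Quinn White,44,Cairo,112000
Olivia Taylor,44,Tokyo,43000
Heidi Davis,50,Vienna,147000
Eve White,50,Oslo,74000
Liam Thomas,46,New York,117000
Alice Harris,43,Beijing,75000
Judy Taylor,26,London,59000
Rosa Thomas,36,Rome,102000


Filter: age > 45
Sort by: salary (descending)

Filtered records (3):
  Heidi Davis, age 50, salary $147000
  Liam Thomas, age 46, salary $117000
  Eve White, age 50, salary $74000

Highest salary: Heidi Davis ($147000)

Heidi Davis


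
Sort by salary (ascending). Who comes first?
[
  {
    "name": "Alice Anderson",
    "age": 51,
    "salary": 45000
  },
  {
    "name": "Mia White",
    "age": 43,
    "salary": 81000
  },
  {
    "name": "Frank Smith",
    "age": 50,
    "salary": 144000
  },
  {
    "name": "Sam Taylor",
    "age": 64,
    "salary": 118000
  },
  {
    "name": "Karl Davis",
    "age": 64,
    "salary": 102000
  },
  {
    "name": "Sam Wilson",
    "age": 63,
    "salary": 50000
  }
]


Sort by: salary (ascending)

Sorted order:
  1. Alice Anderson (salary = 45000)
  2. Sam Wilson (salary = 50000)
  3. Mia White (salary = 81000)
  4. Karl Davis (salary = 102000)
  5. Sam Taylor (salary = 118000)
  6. Frank Smith (salary = 144000)

First: Alice Anderson

Alice Anderson


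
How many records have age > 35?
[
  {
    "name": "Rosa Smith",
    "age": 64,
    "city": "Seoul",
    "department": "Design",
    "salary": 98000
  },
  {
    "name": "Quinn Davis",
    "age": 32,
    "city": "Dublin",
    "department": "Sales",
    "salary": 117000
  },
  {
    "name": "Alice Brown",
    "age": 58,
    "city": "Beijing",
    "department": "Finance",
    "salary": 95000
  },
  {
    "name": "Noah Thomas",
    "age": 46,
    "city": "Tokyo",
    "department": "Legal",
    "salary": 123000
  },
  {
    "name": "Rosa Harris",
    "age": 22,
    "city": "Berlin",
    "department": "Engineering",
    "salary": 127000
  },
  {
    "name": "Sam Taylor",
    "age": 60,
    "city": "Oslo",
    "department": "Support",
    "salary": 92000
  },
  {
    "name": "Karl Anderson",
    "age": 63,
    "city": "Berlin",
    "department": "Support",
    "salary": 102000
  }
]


Data: 7 records
Condition: age > 35

Checking each record:
  Rosa Smith: 64 MATCH
  Quinn Davis: 32
  Alice Brown: 58 MATCH
  Noah Thomas: 46 MATCH
  Rosa Harris: 22
  Sam Taylor: 60 MATCH
  Karl Anderson: 63 MATCH

Count: 5

5


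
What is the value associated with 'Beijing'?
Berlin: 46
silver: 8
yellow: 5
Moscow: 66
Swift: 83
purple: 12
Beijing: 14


Looking up key 'Beijing'
Value: 14

14


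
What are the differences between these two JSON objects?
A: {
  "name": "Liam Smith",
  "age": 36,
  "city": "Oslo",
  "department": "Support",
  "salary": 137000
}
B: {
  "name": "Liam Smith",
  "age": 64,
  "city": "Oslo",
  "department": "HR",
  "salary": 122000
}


Comparing each field (in key order):
  name: same
  age: DIFFERENT
  city: same
  department: DIFFERENT
  salary: DIFFERENT
Differences:
  age: 36 -> 64
  department: Support -> HR
  salary: 137000 -> 122000

3 field(s) changed

3 changes: age, department, salary


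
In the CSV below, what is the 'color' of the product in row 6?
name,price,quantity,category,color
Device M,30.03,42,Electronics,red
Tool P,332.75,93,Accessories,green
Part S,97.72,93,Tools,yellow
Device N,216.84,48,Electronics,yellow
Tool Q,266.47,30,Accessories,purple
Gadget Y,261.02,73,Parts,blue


Query: Row 6 ('Gadget Y'), column 'color'
Value: blue

blue


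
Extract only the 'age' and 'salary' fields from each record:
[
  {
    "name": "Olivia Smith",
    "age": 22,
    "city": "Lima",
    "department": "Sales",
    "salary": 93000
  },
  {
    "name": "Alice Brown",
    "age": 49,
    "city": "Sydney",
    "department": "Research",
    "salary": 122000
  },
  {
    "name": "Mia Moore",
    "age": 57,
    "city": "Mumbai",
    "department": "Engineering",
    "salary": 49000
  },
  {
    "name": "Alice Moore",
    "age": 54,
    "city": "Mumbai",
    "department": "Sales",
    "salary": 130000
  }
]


Original: 4 records with fields: name, age, city, department, salary
Keep: ['age', 'salary']
Drop: ['name', 'city', 'department']
Result: 4 records, 2 fields each

[
  {
    "age": 22,
    "salary": 93000
  },
  {
    "age": 49,
    "salary": 122000
  },
  {
    "age": 57,
    "salary": 49000
  },
  {
    "age": 54,
    "salary": 130000
  }
]


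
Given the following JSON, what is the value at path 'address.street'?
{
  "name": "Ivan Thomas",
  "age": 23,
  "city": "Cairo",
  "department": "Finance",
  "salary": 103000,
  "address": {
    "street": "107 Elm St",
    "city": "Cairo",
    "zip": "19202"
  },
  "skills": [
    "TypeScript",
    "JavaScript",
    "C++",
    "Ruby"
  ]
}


Query: address.street
Path: address -> street
Value: 107 Elm St

107 Elm St


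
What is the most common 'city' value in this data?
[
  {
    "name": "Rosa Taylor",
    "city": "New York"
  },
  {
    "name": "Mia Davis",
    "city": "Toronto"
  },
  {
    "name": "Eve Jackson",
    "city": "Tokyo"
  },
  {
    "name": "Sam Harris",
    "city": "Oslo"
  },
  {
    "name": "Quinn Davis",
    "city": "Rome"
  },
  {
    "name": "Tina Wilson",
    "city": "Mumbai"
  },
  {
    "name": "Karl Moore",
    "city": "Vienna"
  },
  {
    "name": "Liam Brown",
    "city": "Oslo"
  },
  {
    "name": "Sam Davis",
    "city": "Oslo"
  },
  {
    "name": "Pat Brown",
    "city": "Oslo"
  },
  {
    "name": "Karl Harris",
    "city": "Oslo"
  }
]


Counting 'city' values across 11 records:

  Oslo: 5 #####
  New York: 1 #
  Toronto: 1 #
  Tokyo: 1 #
  Rome: 1 #
  Mumbai: 1 #
  Vienna: 1 #

Most common: Oslo (5 times)

Oslo (5 times)


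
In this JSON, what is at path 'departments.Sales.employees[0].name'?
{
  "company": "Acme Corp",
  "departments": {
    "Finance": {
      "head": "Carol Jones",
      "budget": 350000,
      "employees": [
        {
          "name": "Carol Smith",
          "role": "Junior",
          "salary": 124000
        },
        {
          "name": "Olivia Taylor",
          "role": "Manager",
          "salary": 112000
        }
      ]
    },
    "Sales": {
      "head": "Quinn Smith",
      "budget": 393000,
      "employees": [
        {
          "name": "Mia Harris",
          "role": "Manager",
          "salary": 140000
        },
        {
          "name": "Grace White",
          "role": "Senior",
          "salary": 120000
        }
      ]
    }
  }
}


Path: departments.Sales.employees[0].name

Navigate:
  -> departments
  -> Sales
  -> employees[0].name = 'Mia Harris'

Mia Harris


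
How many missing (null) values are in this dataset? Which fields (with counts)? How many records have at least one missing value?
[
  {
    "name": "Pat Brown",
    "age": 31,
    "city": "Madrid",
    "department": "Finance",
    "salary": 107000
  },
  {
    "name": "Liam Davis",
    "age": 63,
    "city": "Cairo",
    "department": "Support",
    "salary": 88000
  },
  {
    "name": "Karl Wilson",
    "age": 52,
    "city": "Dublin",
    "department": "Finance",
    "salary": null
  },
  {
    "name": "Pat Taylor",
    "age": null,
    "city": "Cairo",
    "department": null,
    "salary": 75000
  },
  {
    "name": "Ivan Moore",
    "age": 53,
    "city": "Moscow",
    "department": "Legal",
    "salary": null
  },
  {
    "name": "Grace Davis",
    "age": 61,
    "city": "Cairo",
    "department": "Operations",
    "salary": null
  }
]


Checking for missing (null) values in 6 records:

  Pat Brown: complete
  Liam Davis: complete
  Karl Wilson: salary
  Pat Taylor: age, department
  Ivan Moore: salary
  Grace Davis: salary

Per field:
  name: 0 missing
  age: 1 missing
  city: 0 missing
  department: 1 missing
  salary: 3 missing

Total missing values: 5
Records with any missing: 4

5 missing values (age: 1, department: 1, salary: 3); 4 incomplete records


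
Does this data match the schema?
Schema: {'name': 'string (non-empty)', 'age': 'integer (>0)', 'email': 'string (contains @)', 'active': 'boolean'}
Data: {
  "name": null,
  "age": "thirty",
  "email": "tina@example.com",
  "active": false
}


Validating each field against schema:
  name: FAIL (null is not a string)
  age: FAIL ("thirty" is not an integer)
  email: OK (string with @)
  active: OK (boolean)

Result: INVALID (2 errors: name, age)

INVALID (2 errors: name, age)


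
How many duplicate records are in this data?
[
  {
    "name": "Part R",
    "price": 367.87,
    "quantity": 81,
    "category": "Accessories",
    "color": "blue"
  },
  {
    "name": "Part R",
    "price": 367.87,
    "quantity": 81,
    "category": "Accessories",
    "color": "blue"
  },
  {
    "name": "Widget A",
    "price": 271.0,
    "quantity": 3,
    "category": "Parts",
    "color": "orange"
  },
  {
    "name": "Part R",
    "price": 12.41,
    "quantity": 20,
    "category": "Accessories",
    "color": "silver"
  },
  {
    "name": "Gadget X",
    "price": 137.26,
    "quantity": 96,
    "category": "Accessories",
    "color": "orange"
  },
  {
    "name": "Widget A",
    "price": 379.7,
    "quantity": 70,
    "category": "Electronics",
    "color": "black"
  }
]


Checking 6 records for duplicates:

  Row 1: Part R ($367.87, qty 81)
  Row 2: Part R ($367.87, qty 81) <-- DUPLICATE
  Row 3: Widget A ($271.0, qty 3)
  Row 4: Part R ($12.41, qty 20)
  Row 5: Gadget X ($137.26, qty 96)
  Row 6: Widget A ($379.7, qty 70)

Duplicates found: 1
Unique records: 5

1 duplicates, 5 unique


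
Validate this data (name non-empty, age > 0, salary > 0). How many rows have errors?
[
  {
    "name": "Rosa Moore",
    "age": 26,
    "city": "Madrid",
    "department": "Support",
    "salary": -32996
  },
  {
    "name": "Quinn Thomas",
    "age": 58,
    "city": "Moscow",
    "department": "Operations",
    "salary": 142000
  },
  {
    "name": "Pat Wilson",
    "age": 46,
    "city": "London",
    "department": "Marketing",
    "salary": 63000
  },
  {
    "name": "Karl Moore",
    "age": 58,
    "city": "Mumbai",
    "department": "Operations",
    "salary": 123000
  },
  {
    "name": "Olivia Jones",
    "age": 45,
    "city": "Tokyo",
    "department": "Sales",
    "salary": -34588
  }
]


Validating 5 records:
Rules: name non-empty, age > 0, salary > 0

  Row 1 (Rosa Moore): negative salary: -32996
  Row 2 (Quinn Thomas): OK
  Row 3 (Pat Wilson): OK
  Row 4 (Karl Moore): OK
  Row 5 (Olivia Jones): negative salary: -34588

Total errors: 2

2 errors


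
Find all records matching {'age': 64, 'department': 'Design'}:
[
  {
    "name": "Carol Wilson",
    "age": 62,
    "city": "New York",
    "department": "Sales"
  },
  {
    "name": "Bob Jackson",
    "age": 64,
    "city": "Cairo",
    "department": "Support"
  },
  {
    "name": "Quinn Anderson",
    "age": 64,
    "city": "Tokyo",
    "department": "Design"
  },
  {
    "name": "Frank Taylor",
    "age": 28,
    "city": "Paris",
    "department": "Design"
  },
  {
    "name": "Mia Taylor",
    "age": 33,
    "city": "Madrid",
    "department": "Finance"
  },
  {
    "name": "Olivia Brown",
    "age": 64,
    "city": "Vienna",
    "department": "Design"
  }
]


Search criteria: {'age': 64, 'department': 'Design'}

Checking 6 records:
  Carol Wilson: {age: 62, department: Sales}
  Bob Jackson: {age: 64, department: Support}
  Quinn Anderson: {age: 64, department: Design} <-- MATCH
  Frank Taylor: {age: 28, department: Design}
  Mia Taylor: {age: 33, department: Finance}
  Olivia Brown: {age: 64, department: Design} <-- MATCH

Matches: ["Quinn Anderson", "Olivia Brown"]

["Quinn Anderson", "Olivia Brown"]


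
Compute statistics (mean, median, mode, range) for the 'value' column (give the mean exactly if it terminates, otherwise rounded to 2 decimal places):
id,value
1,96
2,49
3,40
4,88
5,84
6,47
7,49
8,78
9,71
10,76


Data: [96, 49, 40, 88, 84, 47, 49, 78, 71, 76]
Count: 10
Sum: 678
Mean: 678/10 = 67.8
Sorted: [40, 47, 49, 49, 71, 76, 78, 84, 88, 96]
Median: 73.5
Mode: 49 (2 times)
Range: 96 - 40 = 56
Min: 40, Max: 96

mean=67.8, median=73.5, mode=49, range=56


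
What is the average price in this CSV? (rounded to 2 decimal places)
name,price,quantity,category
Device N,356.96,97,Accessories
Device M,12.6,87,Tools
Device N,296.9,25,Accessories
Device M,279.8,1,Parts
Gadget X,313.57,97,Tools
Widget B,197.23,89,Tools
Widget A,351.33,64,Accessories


Computing average price:
Values: [356.96, 12.6, 296.9, 279.8, 313.57, 197.23, 351.33]
Sum = 1808.39
Count = 7
Average = 1808.39/7 ≈ 258.34 (rounded to 2 decimal places)

258.34


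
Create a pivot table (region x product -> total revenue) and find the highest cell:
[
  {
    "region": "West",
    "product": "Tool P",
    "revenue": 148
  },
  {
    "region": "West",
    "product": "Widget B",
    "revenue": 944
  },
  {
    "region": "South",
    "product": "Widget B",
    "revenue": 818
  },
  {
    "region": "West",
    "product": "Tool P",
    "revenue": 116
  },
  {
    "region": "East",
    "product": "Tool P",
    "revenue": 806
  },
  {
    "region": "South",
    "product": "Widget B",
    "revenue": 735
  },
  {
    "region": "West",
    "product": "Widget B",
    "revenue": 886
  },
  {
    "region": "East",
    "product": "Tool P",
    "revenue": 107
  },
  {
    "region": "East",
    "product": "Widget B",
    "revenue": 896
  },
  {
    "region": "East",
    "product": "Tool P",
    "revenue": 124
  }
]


Pivot: region (rows) x product (columns) -> total revenue

     Tool P        Widget B    
East          1037           896  
South            0          1553  
West           264          1830  

Highest: West / Widget B = $1830

West / Widget B = $1830


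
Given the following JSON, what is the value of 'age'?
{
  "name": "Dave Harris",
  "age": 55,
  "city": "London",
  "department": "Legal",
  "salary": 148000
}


Looking up field 'age'
Value: 55

55


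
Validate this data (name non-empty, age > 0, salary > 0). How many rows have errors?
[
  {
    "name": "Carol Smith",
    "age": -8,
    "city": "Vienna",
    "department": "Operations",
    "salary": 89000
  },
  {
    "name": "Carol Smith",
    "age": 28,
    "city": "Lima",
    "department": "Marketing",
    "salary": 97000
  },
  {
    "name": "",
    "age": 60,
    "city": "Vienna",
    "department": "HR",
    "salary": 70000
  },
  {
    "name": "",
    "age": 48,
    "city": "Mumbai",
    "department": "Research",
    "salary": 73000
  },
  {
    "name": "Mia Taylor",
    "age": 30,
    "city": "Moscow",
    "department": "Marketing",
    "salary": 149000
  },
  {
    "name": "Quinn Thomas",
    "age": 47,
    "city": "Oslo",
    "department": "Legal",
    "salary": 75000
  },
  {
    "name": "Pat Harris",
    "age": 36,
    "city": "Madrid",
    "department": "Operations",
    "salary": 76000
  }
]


Validating 7 records:
Rules: name non-empty, age > 0, salary > 0

  Row 1 (Carol Smith): negative age: -8
  Row 2 (Carol Smith): OK
  Row 3 (???): empty name
  Row 4 (???): empty name
  Row 5 (Mia Taylor): OK
  Row 6 (Quinn Thomas): OK
  Row 7 (Pat Harris): OK

Total errors: 3

3 errors


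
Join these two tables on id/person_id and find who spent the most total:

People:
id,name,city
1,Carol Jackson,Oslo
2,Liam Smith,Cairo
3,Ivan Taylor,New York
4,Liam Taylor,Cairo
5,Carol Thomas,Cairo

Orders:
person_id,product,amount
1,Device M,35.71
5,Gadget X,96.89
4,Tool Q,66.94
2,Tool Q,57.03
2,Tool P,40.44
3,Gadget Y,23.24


Join on: people.id = orders.person_id

Joined rows:
  Carol Jackson (Oslo) bought Device M for $35.71
  Carol Thomas (Cairo) bought Gadget X for $96.89
  Liam Taylor (Cairo) bought Tool Q for $66.94
  Liam Smith (Cairo) bought Tool Q for $57.03
  Liam Smith (Cairo) bought Tool P for $40.44
  Ivan Taylor (New York) bought Gadget Y for $23.24

Total per person:
  Liam Smith: $97.47
  Carol Thomas: $96.89
  Liam Taylor: $66.94
  Carol Jackson: $35.71
  Ivan Taylor: $23.24

Top spender: Liam Smith ($97.47)

Liam Smith ($97.47)


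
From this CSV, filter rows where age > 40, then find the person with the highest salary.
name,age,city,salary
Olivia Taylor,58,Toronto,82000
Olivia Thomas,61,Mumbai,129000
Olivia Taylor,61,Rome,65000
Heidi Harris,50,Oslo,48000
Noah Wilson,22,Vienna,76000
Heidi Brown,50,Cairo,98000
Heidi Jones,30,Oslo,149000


Filter: age > 40
Sort by: salary (descending)

Filtered records (5):
  Olivia Thomas, age 61, salary $129000
  Heidi Brown, age 50, salary $98000
  Olivia Taylor, age 58, salary $82000
  Olivia Taylor, age 61, salary $65000
  Heidi Harris, age 50, salary $48000

Highest salary: Olivia Thomas ($129000)

Olivia Thomas


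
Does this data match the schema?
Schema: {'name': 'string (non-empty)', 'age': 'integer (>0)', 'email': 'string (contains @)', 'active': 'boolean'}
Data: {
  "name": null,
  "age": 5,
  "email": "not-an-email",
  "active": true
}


Validating each field against schema:
  name: FAIL (null is not a string)
  age: OK (positive integer)
  email: FAIL ("not-an-email" does not contain @)
  active: OK (boolean)

Result: INVALID (2 errors: name, email)

INVALID (2 errors: name, email)


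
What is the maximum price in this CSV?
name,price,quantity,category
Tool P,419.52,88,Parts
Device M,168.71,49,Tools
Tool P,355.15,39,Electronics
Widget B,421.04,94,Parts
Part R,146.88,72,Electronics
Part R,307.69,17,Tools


Computing maximum price:
Values: [419.52, 168.71, 355.15, 421.04, 146.88, 307.69]
Max = 421.04

421.04


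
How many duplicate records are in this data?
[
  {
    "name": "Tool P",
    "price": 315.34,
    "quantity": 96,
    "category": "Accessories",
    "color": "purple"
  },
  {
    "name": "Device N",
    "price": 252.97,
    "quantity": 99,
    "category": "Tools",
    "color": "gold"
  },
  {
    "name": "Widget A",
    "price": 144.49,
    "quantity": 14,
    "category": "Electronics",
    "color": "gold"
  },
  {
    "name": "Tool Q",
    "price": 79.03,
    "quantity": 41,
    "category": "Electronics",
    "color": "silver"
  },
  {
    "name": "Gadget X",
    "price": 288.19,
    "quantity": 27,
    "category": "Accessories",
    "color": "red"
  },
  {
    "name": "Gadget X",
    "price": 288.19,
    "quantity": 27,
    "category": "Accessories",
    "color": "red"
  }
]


Checking 6 records for duplicates:

  Row 1: Tool P ($315.34, qty 96)
  Row 2: Device N ($252.97, qty 99)
  Row 3: Widget A ($144.49, qty 14)
  Row 4: Tool Q ($79.03, qty 41)
  Row 5: Gadget X ($288.19, qty 27)
  Row 6: Gadget X ($288.19, qty 27) <-- DUPLICATE

Duplicates found: 1
Unique records: 5

1 duplicates, 5 unique


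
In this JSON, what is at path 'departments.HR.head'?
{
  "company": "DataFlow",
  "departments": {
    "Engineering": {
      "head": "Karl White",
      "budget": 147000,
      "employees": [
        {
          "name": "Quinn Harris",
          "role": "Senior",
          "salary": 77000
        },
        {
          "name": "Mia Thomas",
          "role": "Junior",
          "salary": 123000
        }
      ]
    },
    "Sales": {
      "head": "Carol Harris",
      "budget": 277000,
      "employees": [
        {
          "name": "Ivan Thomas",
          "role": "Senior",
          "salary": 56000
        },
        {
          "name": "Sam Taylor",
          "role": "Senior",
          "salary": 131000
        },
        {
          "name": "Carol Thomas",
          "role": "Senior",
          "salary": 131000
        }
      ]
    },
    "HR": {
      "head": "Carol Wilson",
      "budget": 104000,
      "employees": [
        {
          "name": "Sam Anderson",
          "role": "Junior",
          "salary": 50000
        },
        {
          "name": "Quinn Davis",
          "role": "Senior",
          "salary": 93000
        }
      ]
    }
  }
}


Path: departments.HR.head

Navigate:
  -> departments
  -> HR
  -> head = 'Carol Wilson'

Carol Wilson


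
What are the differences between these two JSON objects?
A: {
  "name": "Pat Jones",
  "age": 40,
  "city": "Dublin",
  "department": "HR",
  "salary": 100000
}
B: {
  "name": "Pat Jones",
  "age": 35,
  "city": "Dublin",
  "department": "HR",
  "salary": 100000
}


Comparing each field (in key order):
  name: same
  age: DIFFERENT
  city: same
  department: same
  salary: same
Differences:
  age: 40 -> 35

1 field(s) changed

1 change: age


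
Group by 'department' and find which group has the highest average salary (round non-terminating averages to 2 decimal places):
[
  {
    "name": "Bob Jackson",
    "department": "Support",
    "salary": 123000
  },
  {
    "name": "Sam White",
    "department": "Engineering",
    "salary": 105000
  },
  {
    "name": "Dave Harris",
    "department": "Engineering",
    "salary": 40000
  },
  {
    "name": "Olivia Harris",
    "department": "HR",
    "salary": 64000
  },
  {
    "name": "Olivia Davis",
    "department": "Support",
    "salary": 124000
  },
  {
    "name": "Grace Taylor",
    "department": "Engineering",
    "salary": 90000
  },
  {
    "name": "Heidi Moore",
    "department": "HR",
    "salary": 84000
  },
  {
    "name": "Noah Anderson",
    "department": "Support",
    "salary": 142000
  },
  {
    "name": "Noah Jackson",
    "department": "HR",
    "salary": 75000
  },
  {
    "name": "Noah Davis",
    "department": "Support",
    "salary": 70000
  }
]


Group by: department

Groups:
  Engineering: 3 people, avg salary = 235000/3 ≈ $78333.33
  HR: 3 people, avg salary = 223000/3 ≈ $74333.33
  Support: 4 people, avg salary = 459000/4 = $114750

Highest average salary: Support ($114750)

Support ($114750)


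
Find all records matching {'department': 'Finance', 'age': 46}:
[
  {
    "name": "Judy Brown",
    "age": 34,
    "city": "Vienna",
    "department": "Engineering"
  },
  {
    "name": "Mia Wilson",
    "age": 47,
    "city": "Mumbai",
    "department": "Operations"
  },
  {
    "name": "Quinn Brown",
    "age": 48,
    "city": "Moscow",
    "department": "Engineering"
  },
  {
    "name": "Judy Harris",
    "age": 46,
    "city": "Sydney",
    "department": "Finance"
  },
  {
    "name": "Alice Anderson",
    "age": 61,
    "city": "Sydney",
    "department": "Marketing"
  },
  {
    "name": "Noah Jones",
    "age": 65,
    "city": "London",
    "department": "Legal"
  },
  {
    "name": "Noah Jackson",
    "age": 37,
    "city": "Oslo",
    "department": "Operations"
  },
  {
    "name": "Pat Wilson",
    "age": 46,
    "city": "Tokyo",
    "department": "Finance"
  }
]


Search criteria: {'department': 'Finance', 'age': 46}

Checking 8 records:
  Judy Brown: {department: Engineering, age: 34}
  Mia Wilson: {department: Operations, age: 47}
  Quinn Brown: {department: Engineering, age: 48}
  Judy Harris: {department: Finance, age: 46} <-- MATCH
  Alice Anderson: {department: Marketing, age: 61}
  Noah Jones: {department: Legal, age: 65}
  Noah Jackson: {department: Operations, age: 37}
  Pat Wilson: {department: Finance, age: 46} <-- MATCH

Matches: ["Judy Harris", "Pat Wilson"]

["Judy Harris", "Pat Wilson"]


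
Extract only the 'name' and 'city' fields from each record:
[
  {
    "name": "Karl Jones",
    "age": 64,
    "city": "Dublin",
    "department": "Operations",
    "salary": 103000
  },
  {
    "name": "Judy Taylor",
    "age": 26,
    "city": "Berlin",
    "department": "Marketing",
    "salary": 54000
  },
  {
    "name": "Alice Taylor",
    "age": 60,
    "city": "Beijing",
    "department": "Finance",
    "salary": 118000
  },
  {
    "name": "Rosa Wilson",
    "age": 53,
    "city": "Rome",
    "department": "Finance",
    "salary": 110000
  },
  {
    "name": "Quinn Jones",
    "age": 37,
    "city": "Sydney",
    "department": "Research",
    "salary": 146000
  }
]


Original: 5 records with fields: name, age, city, department, salary
Keep: ['name', 'city']
Drop: ['age', 'department', 'salary']
Result: 5 records, 2 fields each

[
  {
    "name": "Karl Jones",
    "city": "Dublin"
  },
  {
    "name": "Judy Taylor",
    "city": "Berlin"
  },
  {
    "name": "Alice Taylor",
    "city": "Beijing"
  },
  {
    "name": "Rosa Wilson",
    "city": "Rome"
  },
  {
    "name": "Quinn Jones",
    "city": "Sydney"
  }
]


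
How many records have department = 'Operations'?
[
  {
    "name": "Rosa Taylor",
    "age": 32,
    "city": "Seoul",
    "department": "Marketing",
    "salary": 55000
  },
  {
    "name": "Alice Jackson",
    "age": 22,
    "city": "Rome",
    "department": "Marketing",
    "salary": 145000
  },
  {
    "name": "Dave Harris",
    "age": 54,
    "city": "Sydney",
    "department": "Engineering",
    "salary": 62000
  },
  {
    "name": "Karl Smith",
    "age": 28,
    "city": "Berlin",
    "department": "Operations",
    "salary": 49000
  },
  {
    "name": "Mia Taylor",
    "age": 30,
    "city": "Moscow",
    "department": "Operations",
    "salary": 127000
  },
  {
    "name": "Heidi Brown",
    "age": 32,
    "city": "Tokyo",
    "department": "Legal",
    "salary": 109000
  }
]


Data: 6 records
Condition: department = 'Operations'

Checking each record:
  Rosa Taylor: Marketing
  Alice Jackson: Marketing
  Dave Harris: Engineering
  Karl Smith: Operations MATCH
  Mia Taylor: Operations MATCH
  Heidi Brown: Legal

Count: 2

2


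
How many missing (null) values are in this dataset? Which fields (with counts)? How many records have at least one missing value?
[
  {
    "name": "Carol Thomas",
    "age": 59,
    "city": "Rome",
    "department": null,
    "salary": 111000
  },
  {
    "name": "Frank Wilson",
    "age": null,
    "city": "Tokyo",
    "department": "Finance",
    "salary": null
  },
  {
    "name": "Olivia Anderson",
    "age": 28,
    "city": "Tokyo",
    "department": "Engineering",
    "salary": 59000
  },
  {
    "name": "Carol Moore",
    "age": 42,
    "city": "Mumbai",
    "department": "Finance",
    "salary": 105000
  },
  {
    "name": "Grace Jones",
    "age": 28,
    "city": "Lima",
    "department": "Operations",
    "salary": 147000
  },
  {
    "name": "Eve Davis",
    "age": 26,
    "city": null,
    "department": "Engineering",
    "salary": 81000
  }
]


Checking for missing (null) values in 6 records:

  Carol Thomas: department
  Frank Wilson: age, salary
  Olivia Anderson: complete
  Carol Moore: complete
  Grace Jones: complete
  Eve Davis: city

Per field:
  name: 0 missing
  age: 1 missing
  city: 1 missing
  department: 1 missing
  salary: 1 missing

Total missing values: 4
Records with any missing: 3

4 missing values (age: 1, city: 1, department: 1, salary: 1); 3 incomplete records


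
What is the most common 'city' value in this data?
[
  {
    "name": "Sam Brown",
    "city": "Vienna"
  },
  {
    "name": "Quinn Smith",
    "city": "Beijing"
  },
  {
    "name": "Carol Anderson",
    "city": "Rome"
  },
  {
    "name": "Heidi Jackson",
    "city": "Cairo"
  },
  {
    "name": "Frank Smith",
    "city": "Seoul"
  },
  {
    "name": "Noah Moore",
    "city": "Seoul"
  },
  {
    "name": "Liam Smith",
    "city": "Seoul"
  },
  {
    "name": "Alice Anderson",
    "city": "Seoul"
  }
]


Counting 'city' values across 8 records:

  Seoul: 4 ####
  Vienna: 1 #
  Beijing: 1 #
  Rome: 1 #
  Cairo: 1 #

Most common: Seoul (4 times)

Seoul (4 times)


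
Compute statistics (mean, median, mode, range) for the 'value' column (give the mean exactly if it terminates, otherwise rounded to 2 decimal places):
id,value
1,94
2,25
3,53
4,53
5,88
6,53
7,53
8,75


Data: [94, 25, 53, 53, 88, 53, 53, 75]
Count: 8
Sum: 494
Mean: 494/8 = 61.75
Sorted: [25, 53, 53, 53, 53, 75, 88, 94]
Median: 53.0
Mode: 53 (4 times)
Range: 94 - 25 = 69
Min: 25, Max: 94

mean=61.75, median=53.0, mode=53, range=69


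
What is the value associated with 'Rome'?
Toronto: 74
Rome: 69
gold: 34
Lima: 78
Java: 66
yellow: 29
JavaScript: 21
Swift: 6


Looking up key 'Rome'
Value: 69

69


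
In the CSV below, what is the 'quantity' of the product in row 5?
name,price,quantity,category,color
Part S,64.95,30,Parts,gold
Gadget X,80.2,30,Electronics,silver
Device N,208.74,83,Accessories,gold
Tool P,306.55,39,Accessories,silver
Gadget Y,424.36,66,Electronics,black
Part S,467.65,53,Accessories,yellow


Query: Row 5 ('Gadget Y'), column 'quantity'
Value: 66

66


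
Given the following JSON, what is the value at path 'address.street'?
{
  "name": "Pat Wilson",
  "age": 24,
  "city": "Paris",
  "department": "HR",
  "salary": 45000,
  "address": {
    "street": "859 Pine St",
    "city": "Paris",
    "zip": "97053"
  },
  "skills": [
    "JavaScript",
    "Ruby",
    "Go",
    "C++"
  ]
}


Query: address.street
Path: address -> street
Value: 859 Pine St

859 Pine St


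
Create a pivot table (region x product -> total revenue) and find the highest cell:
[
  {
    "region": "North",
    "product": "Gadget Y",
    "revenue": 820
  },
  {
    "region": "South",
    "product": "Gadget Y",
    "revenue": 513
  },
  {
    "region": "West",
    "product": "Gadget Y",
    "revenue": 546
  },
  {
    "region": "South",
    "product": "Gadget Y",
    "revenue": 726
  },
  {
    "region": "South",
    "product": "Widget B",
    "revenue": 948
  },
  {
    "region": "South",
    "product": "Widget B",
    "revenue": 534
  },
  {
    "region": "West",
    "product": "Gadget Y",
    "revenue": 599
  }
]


Pivot: region (rows) x product (columns) -> total revenue

     Gadget Y      Widget B    
North          820             0  
South         1239          1482  
West          1145             0  

Highest: South / Widget B = $1482

South / Widget B = $1482


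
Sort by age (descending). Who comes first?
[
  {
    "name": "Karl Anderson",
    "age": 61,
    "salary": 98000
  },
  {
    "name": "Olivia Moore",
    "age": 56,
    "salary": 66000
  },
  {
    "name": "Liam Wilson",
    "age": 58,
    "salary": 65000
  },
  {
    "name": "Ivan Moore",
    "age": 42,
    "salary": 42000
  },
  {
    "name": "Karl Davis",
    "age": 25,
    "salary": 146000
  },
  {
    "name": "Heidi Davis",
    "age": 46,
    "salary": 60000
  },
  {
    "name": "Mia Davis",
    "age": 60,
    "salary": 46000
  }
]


Sort by: age (descending)

Sorted order:
  1. Karl Anderson (age = 61)
  2. Mia Davis (age = 60)
  3. Liam Wilson (age = 58)
  4. Olivia Moore (age = 56)
  5. Heidi Davis (age = 46)
  6. Ivan Moore (age = 42)
  7. Karl Davis (age = 25)

First: Karl Anderson

Karl Anderson


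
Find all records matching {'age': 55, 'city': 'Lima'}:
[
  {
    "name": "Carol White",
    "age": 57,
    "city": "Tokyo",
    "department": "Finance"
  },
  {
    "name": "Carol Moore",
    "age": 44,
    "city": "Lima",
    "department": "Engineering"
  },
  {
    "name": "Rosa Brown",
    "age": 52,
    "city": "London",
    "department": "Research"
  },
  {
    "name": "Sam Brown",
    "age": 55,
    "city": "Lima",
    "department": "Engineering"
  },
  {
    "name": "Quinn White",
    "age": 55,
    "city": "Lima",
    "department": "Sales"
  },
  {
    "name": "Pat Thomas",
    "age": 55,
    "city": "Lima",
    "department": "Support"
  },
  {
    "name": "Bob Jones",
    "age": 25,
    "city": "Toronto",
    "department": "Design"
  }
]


Search criteria: {'age': 55, 'city': 'Lima'}

Checking 7 records:
  Carol White: {age: 57, city: Tokyo}
  Carol Moore: {age: 44, city: Lima}
  Rosa Brown: {age: 52, city: London}
  Sam Brown: {age: 55, city: Lima} <-- MATCH
  Quinn White: {age: 55, city: Lima} <-- MATCH
  Pat Thomas: {age: 55, city: Lima} <-- MATCH
  Bob Jones: {age: 25, city: Toronto}

Matches: ["Sam Brown", "Quinn White", "Pat Thomas"]

["Sam Brown", "Quinn White", "Pat Thomas"]


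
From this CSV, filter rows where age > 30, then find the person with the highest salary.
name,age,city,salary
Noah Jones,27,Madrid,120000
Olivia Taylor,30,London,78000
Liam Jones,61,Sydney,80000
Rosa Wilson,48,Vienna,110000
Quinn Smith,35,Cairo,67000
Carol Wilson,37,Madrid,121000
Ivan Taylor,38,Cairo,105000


Filter: age > 30
Sort by: salary (descending)

Filtered records (5):
  Carol Wilson, age 37, salary $121000
  Rosa Wilson, age 48, salary $110000
  Ivan Taylor, age 38, salary $105000
  Liam Jones, age 61, salary $80000
  Quinn Smith, age 35, salary $67000

Highest salary: Carol Wilson ($121000)

Carol Wilson


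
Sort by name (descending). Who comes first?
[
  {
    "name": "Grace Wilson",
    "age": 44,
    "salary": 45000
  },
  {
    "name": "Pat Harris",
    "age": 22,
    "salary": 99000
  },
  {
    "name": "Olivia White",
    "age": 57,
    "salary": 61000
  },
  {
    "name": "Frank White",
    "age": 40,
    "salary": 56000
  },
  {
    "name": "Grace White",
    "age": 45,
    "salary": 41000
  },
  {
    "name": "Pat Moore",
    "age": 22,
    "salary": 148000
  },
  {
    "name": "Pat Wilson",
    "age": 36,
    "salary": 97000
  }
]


Sort by: name (descending)

Sorted order:
  1. Pat Wilson (name = Pat Wilson)
  2. Pat Moore (name = Pat Moore)
  3. Pat Harris (name = Pat Harris)
  4. Olivia White (name = Olivia White)
  5. Grace Wilson (name = Grace Wilson)
  6. Grace White (name = Grace White)
  7. Frank White (name = Frank White)

First: Pat Wilson

Pat Wilson


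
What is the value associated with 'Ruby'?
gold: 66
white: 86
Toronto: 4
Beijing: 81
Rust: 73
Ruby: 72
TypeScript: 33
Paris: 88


Looking up key 'Ruby'
Value: 72

72


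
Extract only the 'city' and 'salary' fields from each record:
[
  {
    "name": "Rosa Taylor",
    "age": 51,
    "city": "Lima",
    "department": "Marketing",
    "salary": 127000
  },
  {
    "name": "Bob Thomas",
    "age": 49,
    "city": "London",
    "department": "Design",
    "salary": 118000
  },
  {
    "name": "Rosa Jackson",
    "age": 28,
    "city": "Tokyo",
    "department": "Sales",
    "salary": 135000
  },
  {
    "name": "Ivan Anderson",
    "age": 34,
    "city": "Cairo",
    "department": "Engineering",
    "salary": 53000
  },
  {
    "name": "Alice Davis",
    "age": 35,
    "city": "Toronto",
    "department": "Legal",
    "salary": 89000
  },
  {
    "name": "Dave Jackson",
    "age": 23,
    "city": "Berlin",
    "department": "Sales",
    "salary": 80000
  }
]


Original: 6 records with fields: name, age, city, department, salary
Keep: ['city', 'salary']
Drop: ['name', 'age', 'department']
Result: 6 records, 2 fields each

[
  {
    "city": "Lima",
    "salary": 127000
  },
  {
    "city": "London",
    "salary": 118000
  },
  {
    "city": "Tokyo",
    "salary": 135000
  },
  {
    "city": "Cairo",
    "salary": 53000
  },
  {
    "city": "Toronto",
    "salary": 89000
  },
  {
    "city": "Berlin",
    "salary": 80000
  }
]
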